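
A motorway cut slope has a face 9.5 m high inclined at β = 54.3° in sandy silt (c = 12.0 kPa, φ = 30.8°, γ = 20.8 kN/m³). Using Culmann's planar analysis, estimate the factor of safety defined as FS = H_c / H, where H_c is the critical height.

FS = 2.04

H_c = (4c/γ) · sinβ cosφ / [1 − cos(β − φ)]
    = (4·12.0/20.8) · sin54.3°·cos30.8° / [1 − cos23.5°]
    = 2.308 · 0.6975 / 0.0829 = 19.41 m
FS = H_c / H = 19.41 / 9.5 = 2.043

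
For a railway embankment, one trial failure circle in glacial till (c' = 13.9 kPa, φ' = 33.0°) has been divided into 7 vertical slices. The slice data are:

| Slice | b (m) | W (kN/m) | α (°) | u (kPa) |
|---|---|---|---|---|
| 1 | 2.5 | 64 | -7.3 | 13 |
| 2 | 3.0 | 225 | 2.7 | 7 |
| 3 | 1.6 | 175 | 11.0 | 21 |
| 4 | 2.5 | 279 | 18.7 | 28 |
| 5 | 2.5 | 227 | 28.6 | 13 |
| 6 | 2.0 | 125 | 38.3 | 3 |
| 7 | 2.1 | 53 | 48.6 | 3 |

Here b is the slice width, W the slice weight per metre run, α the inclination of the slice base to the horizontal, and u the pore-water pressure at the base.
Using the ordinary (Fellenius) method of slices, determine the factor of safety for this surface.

FS = 2.28

Ordinary method of slices: FS = Σ[c'·Δl_i + (W_i cosα_i − u_i·Δl_i)·tanφ'] / Σ W_i sinα_i, with Δl_i = b_i / cosα_i.
Slice 1: Δl = 2.5/cos(-7.3°) = 2.520 m; N'_1 = 64·cos(-7.3°) − 13·2.520 = 30.7; c'Δl = 35.03; W sinα = -8.1
Slice 2: Δl = 3.0/cos2.7° = 3.003 m; N'_2 = 225·cos2.7° − 7·3.003 = 203.7; c'Δl = 41.75; W sinα = 10.6
Slice 3: Δl = 1.6/cos11.0° = 1.630 m; N'_3 = 175·cos11.0° − 21·1.630 = 137.6; c'Δl = 22.66; W sinα = 33.4
Slice 4: Δl = 2.5/cos18.7° = 2.639 m; N'_4 = 279·cos18.7° − 28·2.639 = 190.4; c'Δl = 36.69; W sinα = 89.5
Slice 5: Δl = 2.5/cos28.6° = 2.847 m; N'_5 = 227·cos28.6° − 13·2.847 = 162.3; c'Δl = 39.58; W sinα = 108.7
Slice 6: Δl = 2.0/cos38.3° = 2.548 m; N'_6 = 125·cos38.3° − 3·2.548 = 90.5; c'Δl = 35.42; W sinα = 77.5
Slice 7: Δl = 2.1/cos48.6° = 3.176 m; N'_7 = 53·cos48.6° − 3·3.176 = 25.5; c'Δl = 44.14; W sinα = 39.8
Σc'Δl = 255.3 kN/m; ΣN' = 840.6 kN/m; ΣW sinα = 351.2 kN/m
Resisting = 255.3 + 840.6·tan33.0° = 255.3 + 545.9 = 801.2 kN/m
FS = 801.2 / 351.2 = 2.281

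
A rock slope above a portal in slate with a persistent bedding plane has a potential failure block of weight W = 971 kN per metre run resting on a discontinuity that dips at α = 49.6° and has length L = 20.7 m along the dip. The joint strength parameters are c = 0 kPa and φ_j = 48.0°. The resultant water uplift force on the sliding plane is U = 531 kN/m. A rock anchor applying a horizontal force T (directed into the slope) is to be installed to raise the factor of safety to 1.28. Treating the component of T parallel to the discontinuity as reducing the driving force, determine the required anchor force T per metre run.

Resolving forces along and normal to the sliding plane, with the horizontal anchor force T adding T·sinα to the effective normal force and T·cosα acting up the plane against the driving force:
FS = [cL + (W cosα − U + T sinα) tanφ_j] / [W sinα − T cosα]
Without the anchor: N' = 98.3 kN/m, driving T_d = 739.5 kN/m, resisting R = 0·20.7 + 98.3·tan48.0° = 109.2 kN/m, FS = 0.15.
Setting FS = 1.28 and solving for T:
1.28·(739.5 − T cos49.6°) = 109.2 + T sin49.6°·tan48.0°
T·(sin49.6°·tan48.0° + 1.28·cos49.6°) = 1.28·739.5 − 109.2
T·(0.7615·1.1106 + 1.28·0.6481) = 946.5 − 109.2 = 837.3
T·1.6754 = 837.3
T = 499.8 kN/m

T = 500 kN/m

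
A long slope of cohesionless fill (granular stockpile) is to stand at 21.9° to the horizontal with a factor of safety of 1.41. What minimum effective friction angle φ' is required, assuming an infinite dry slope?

FS = tanφ'/tanβ ⇒ tanφ' = FS · tanβ = 1.41 · tan21.9° = 0.5668
φ' = arctan(0.5668) = 29.55°

φ' = 29.5°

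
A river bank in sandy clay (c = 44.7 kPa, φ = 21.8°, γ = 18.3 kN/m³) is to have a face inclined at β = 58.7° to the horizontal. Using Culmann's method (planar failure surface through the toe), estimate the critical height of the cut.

Culmann's analysis gives the critical failure plane at α_cr = (β + φ)/2 = (58.7 + 21.8)/2 = 40.2°, and the critical height
H_c = (4c/γ) · sinβ cosφ / [1 − cos(β − φ)]
    = (4·44.7/18.3) · sin58.7°·cos21.8° / [1 − cos(36.9°)]
    = 9.770 · 0.8545·0.9285 / [1 − 0.7997]
    = 9.770 · 0.7934 / 0.2003
    = 38.70 m

H_c = 38.70 m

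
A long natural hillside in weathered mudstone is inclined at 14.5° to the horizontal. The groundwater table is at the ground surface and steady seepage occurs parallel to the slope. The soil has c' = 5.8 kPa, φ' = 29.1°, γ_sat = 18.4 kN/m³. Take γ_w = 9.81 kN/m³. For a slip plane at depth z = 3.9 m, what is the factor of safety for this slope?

With seepage parallel to the slope and the water table at the surface, the effective normal stress on the slip plane uses the buoyant unit weight γ' = γ_sat − γ_w while the driving shear stress uses γ_sat:
FS = [c' + γ' z cos²β tanφ'] / [γ_sat z sinβ cosβ]
γ' = 18.4 − 9.81 = 8.59 kN/m³
Numerator = 5.8 + 8.59·3.9·cos²14.5°·tan29.1° = 5.8 + 8.59·3.9·0.9373·0.5566 = 23.277 kPa
Denominator = 18.4·3.9·sin14.5°·cos14.5° = 18.4·3.9·0.2504·0.9681 = 17.395 kPa
FS = 23.277 / 17.395 = 1.338

FS = 1.34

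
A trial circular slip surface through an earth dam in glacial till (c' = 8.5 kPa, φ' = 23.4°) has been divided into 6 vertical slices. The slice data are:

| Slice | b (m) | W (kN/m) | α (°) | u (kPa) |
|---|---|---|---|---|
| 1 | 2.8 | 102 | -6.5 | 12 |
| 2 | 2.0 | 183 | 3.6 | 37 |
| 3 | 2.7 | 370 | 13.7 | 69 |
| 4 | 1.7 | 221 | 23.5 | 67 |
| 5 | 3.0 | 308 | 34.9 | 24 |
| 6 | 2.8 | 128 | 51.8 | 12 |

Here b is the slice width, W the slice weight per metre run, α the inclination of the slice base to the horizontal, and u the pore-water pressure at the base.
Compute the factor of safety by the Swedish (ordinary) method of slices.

FS = 0.92

Ordinary method of slices: FS = Σ[c'·Δl_i + (W_i cosα_i − u_i·Δl_i)·tanφ'] / Σ W_i sinα_i, with Δl_i = b_i / cosα_i.
Slice 1: Δl = 2.8/cos(-6.5°) = 2.818 m; N'_1 = 102·cos(-6.5°) − 12·2.818 = 67.5; c'Δl = 23.95; W sinα = -11.5
Slice 2: Δl = 2.0/cos3.6° = 2.004 m; N'_2 = 183·cos3.6° − 37·2.004 = 108.5; c'Δl = 17.03; W sinα = 11.5
Slice 3: Δl = 2.7/cos13.7° = 2.779 m; N'_3 = 370·cos13.7° − 69·2.779 = 167.7; c'Δl = 23.62; W sinα = 87.6
Slice 4: Δl = 1.7/cos23.5° = 1.854 m; N'_4 = 221·cos23.5° − 67·1.854 = 78.5; c'Δl = 15.76; W sinα = 88.1
Slice 5: Δl = 3.0/cos34.9° = 3.658 m; N'_5 = 308·cos34.9° − 24·3.658 = 164.8; c'Δl = 31.09; W sinα = 176.2
Slice 6: Δl = 2.8/cos51.8° = 4.528 m; N'_6 = 128·cos51.8° − 12·4.528 = 24.8; c'Δl = 38.49; W sinα = 100.6
Σc'Δl = 149.9 kN/m; ΣN' = 611.8 kN/m; ΣW sinα = 452.5 kN/m
Resisting = 149.9 + 611.8·tan23.4° = 149.9 + 264.8 = 414.7 kN/m
FS = 414.7 / 452.5 = 0.916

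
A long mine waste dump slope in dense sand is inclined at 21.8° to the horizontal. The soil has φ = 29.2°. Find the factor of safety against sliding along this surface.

FS = 1.40

For a dry cohesionless infinite slope the factor of safety is FS = tanφ / tanβ.
FS = tan29.2° / tan21.8° = 0.5589 / 0.4000 = 1.397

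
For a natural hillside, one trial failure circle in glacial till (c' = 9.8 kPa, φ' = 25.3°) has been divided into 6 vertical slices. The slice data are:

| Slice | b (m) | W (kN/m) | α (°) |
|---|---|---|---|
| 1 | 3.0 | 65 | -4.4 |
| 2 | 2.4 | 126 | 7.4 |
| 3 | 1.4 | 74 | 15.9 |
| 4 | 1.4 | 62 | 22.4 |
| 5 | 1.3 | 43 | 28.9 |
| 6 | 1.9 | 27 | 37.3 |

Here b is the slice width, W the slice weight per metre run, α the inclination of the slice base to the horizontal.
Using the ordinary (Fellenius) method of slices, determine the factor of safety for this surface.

FS = 3.24

Ordinary method of slices: FS = Σ[c'·Δl_i + (W_i cosα_i)·tanφ'] / Σ W_i sinα_i, with Δl_i = b_i / cosα_i.
Slice 1: Δl = 3.0/cos(-4.4°) = 3.009 m; N'_1 = 65·cos(-4.4°) = 64.8; c'Δl = 29.49; W sinα = -5.0
Slice 2: Δl = 2.4/cos7.4° = 2.420 m; N'_2 = 126·cos7.4° = 125.0; c'Δl = 23.72; W sinα = 16.2
Slice 3: Δl = 1.4/cos15.9° = 1.456 m; N'_3 = 74·cos15.9° = 71.2; c'Δl = 14.27; W sinα = 20.3
Slice 4: Δl = 1.4/cos22.4° = 1.514 m; N'_4 = 62·cos22.4° = 57.3; c'Δl = 14.84; W sinα = 23.6
Slice 5: Δl = 1.3/cos28.9° = 1.485 m; N'_5 = 43·cos28.9° = 37.6; c'Δl = 14.55; W sinα = 20.8
Slice 6: Δl = 1.9/cos37.3° = 2.389 m; N'_6 = 27·cos37.3° = 21.5; c'Δl = 23.41; W sinα = 16.4
Σc'Δl = 120.3 kN/m; ΣN' = 377.4 kN/m; ΣW sinα = 92.3 kN/m
Resisting = 120.3 + 377.4·tan25.3° = 120.3 + 178.4 = 298.7 kN/m
FS = 298.7 / 92.3 = 3.236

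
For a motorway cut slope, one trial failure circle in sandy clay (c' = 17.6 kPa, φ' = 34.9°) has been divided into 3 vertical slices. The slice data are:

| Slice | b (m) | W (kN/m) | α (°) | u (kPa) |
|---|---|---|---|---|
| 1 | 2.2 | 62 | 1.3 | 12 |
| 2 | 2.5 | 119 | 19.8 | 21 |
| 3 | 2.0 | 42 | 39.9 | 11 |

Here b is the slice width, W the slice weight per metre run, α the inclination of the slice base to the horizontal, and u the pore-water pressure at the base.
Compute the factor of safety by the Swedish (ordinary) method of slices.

Ordinary method of slices: FS = Σ[c'·Δl_i + (W_i cosα_i − u_i·Δl_i)·tanφ'] / Σ W_i sinα_i, with Δl_i = b_i / cosα_i.
Slice 1: Δl = 2.2/cos1.3° = 2.201 m; N'_1 = 62·cos1.3° − 12·2.201 = 35.6; c'Δl = 38.73; W sinα = 1.4
Slice 2: Δl = 2.5/cos19.8° = 2.657 m; N'_2 = 119·cos19.8° − 21·2.657 = 56.2; c'Δl = 46.76; W sinα = 40.3
Slice 3: Δl = 2.0/cos39.9° = 2.607 m; N'_3 = 42·cos39.9° − 11·2.607 = 3.5; c'Δl = 45.88; W sinα = 26.9
Σc'Δl = 131.4 kN/m; ΣN' = 95.3 kN/m; ΣW sinα = 68.7 kN/m
Resisting = 131.4 + 95.3·tan34.9° = 131.4 + 66.5 = 197.9 kN/m
FS = 197.9 / 68.7 = 2.882

FS = 2.88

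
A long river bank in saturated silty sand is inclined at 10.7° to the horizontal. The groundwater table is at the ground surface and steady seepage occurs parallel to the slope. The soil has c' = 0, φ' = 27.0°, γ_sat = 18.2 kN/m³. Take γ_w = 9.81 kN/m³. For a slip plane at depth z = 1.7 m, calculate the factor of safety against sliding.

With seepage parallel to the slope and the water table at the surface, the effective normal stress on the slip plane uses the buoyant unit weight γ' = γ_sat − γ_w while the driving shear stress uses γ_sat:
FS = [c' + γ' z cos²β tanφ'] / [γ_sat z sinβ cosβ]
(For c' = 0 this reduces to FS = (γ'/γ_sat)·tanφ'/tanβ.)
γ' = 18.2 − 9.81 = 8.39 kN/m³
Numerator = 0.0 + 8.39·1.7·cos²10.7°·tan27.0° = 0.0 + 8.39·1.7·0.9655·0.5095 = 7.017 kPa
Denominator = 18.2·1.7·sin10.7°·cos10.7° = 18.2·1.7·0.1857·0.9826 = 5.645 kPa
FS = 7.017 / 5.645 = 1.243

FS = 1.24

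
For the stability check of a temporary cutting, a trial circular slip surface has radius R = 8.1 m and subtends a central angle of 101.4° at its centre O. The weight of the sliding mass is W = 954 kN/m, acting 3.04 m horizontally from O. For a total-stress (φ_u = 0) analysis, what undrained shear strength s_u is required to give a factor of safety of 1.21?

s_u = 30.2 kPa

FS = s_u·L_a·R / (W·d), so s_u = FS·W·d / (L_a·R).
Arc length L_a = R·θ = 8.1·(101.4°·π/180) = 8.1·1.7698 = 14.34 m
s_u = 1.21·954·3.04 / (14.34·8.1) = 3509.2 / 116.11 = 30.22 kPa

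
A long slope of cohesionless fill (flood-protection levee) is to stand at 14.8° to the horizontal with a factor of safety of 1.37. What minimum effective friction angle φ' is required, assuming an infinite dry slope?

FS = tanφ'/tanβ ⇒ tanφ' = FS · tanβ = 1.37 · tan14.8° = 0.3620
φ' = arctan(0.3620) = 19.90°

φ' = 19.9°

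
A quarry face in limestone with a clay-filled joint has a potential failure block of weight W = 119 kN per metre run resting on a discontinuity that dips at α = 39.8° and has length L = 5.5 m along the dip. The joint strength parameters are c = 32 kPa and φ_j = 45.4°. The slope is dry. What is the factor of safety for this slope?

Resolving the block weight along and normal to the plane and applying the Mohr–Coulomb strength on the joint:
N' = W cosα = 119·cos39.8° = 91.4 kN/m
Driving force T = W sinα = 119·sin39.8° = 76.2 kN/m
Resisting force R = c·L + N'·tanφ_j = 32·5.5 + 91.4·tan45.4° = 176.0 + 92.7 = 268.7 kN/m
FS = R / T = 268.7 / 76.2 = 3.528

FS = 3.53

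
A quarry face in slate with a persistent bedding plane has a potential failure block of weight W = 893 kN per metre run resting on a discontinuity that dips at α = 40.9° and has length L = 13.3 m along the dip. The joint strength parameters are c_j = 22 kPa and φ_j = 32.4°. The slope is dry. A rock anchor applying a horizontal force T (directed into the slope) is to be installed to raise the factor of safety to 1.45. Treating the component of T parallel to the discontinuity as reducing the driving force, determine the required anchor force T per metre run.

T = 84 kN/m

Resolving forces along and normal to the sliding plane, with the horizontal anchor force T adding T·sinα to the effective normal force and T·cosα acting up the plane against the driving force:
FS = [c_jL + (W cosα + T sinα) tanφ_j] / [W sinα − T cosα]
Without the anchor: N' = 675.0 kN/m, driving T_d = 584.7 kN/m, resisting R = 22·13.3 + 675.0·tan32.4° = 721.0 kN/m, FS = 1.23.
Setting FS = 1.45 and solving for T:
1.45·(584.7 − T cos40.9°) = 721.0 + T sin40.9°·tan32.4°
T·(sin40.9°·tan32.4° + 1.45·cos40.9°) = 1.45·584.7 − 721.0
T·(0.6547·0.6346 + 1.45·0.7559) = 847.8 − 721.0 = 126.8
T·1.5115 = 126.8
T = 83.9 kN/m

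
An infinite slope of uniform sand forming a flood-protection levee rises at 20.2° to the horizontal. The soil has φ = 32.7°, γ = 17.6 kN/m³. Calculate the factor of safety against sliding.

FS = 1.74

For a dry cohesionless infinite slope the factor of safety is FS = tanφ / tanβ.
FS = tan32.7° / tan20.2° = 0.6420 / 0.3679 = 1.745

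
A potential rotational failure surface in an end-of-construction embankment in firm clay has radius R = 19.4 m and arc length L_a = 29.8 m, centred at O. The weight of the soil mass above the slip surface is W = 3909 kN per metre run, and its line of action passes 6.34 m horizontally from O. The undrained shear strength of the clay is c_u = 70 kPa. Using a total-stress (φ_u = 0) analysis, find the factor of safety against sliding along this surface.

FS = 1.63

Taking moments about the centre O, the resisting moment is provided by the undrained shear strength acting along the arc:
M_R = c_u·L_a·R = 70·29.80·19.4 = 40468.4 kN·m/m
M_D = W·d = 3909·6.34 = 24783.1 kN·m/m
FS = M_R / M_D = 40468.4 / 24783.1 = 1.633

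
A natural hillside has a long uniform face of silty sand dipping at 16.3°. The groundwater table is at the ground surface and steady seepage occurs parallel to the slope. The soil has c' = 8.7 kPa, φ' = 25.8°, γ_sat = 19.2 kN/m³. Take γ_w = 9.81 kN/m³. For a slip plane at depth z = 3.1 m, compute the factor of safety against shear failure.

FS = 1.35

With seepage parallel to the slope and the water table at the surface, the effective normal stress on the slip plane uses the buoyant unit weight γ' = γ_sat − γ_w while the driving shear stress uses γ_sat:
FS = [c' + γ' z cos²β tanφ'] / [γ_sat z sinβ cosβ]
γ' = 19.2 − 9.81 = 9.39 kN/m³
Numerator = 8.7 + 9.39·3.1·cos²16.3°·tan25.8° = 8.7 + 9.39·3.1·0.9212·0.4834 = 21.663 kPa
Denominator = 19.2·3.1·sin16.3°·cos16.3° = 19.2·3.1·0.2807·0.9598 = 16.034 kPa
FS = 21.663 / 16.034 = 1.351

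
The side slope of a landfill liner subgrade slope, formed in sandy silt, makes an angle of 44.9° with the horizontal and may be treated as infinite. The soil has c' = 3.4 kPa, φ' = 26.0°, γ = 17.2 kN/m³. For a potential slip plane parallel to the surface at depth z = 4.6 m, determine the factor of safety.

For an infinite slope with a slip plane parallel to the surface (no pore pressure): FS = [c' + γz cos²β tanφ'] / [γz sinβ cosβ].
γz = 17.2·4.6 = 79.12 kN/m²
Numerator = 3.4 + 79.12·cos²44.9°·tan26.0° = 3.4 + 79.12·0.5017·0.4877 = 22.762 kPa
Denominator = 79.12·sin44.9°·cos44.9° = 79.12·0.7059·0.7083 = 39.560 kPa
FS = 22.762 / 39.560 = 0.575

FS = 0.58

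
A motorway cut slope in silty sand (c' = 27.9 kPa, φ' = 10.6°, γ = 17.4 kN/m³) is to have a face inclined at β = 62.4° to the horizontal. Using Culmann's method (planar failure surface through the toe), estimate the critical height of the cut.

Culmann's analysis gives the critical failure plane at α_cr = (β + φ')/2 = (62.4 + 10.6)/2 = 36.5°, and the critical height
H_c = (4c'/γ) · sinβ cosφ' / [1 − cos(β − φ')]
    = (4·27.9/17.4) · sin62.4°·cos10.6° / [1 − cos(51.8°)]
    = 6.414 · 0.8862·0.9829 / [1 − 0.6184]
    = 6.414 · 0.8711 / 0.3816
    = 14.64 m

H_c = 14.64 m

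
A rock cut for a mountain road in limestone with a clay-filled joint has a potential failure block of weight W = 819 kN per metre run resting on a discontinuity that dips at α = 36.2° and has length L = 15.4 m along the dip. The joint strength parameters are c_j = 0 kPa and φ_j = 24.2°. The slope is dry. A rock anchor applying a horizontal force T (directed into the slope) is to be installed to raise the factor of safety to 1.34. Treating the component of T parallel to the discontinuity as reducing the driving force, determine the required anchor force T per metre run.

T = 261 kN/m

Resolving forces along and normal to the sliding plane, with the horizontal anchor force T adding T·sinα to the effective normal force and T·cosα acting up the plane against the driving force:
FS = [c_jL + (W cosα + T sinα) tanφ_j] / [W sinα − T cosα]
Without the anchor: N' = 660.9 kN/m, driving T_d = 483.7 kN/m, resisting R = 0·15.4 + 660.9·tan24.2° = 297.0 kN/m, FS = 0.61.
Setting FS = 1.34 and solving for T:
1.34·(483.7 − T cos36.2°) = 297.0 + T sin36.2°·tan24.2°
T·(sin36.2°·tan24.2° + 1.34·cos36.2°) = 1.34·483.7 − 297.0
T·(0.5906·0.4494 + 1.34·0.8070) = 648.2 − 297.0 = 351.1
T·1.3468 = 351.1
T = 260.7 kN/m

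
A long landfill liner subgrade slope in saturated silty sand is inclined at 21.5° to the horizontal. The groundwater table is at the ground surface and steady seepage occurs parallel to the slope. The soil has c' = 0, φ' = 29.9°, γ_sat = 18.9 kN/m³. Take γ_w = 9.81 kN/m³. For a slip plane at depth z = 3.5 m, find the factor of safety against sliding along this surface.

FS = 0.70

With seepage parallel to the slope and the water table at the surface, the effective normal stress on the slip plane uses the buoyant unit weight γ' = γ_sat − γ_w while the driving shear stress uses γ_sat:
FS = [c' + γ' z cos²β tanφ'] / [γ_sat z sinβ cosβ]
(For c' = 0 this reduces to FS = (γ'/γ_sat)·tanφ'/tanβ.)
γ' = 18.9 − 9.81 = 9.09 kN/m³
Numerator = 0.0 + 9.09·3.5·cos²21.5°·tan29.9° = 0.0 + 9.09·3.5·0.8657·0.5750 = 15.837 kPa
Denominator = 18.9·3.5·sin21.5°·cos21.5° = 18.9·3.5·0.3665·0.9304 = 22.557 kPa
FS = 15.837 / 22.557 = 0.702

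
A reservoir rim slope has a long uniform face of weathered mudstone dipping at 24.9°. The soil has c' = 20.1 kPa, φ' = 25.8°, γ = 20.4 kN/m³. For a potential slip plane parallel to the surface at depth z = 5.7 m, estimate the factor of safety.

FS = 1.49

For an infinite slope with a slip plane parallel to the surface (no pore pressure): FS = [c' + γz cos²β tanφ'] / [γz sinβ cosβ].
γz = 20.4·5.7 = 116.28 kN/m²
Numerator = 20.1 + 116.28·cos²24.9°·tan25.8° = 20.1 + 116.28·0.8227·0.4834 = 66.347 kPa
Denominator = 116.28·sin24.9°·cos24.9° = 116.28·0.4210·0.9070 = 44.407 kPa
FS = 66.347 / 44.407 = 1.494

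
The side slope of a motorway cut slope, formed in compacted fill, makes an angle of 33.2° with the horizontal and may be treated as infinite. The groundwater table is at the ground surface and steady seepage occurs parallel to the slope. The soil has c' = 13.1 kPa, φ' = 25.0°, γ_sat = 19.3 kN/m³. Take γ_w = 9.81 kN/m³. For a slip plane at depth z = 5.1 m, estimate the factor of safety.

With seepage parallel to the slope and the water table at the surface, the effective normal stress on the slip plane uses the buoyant unit weight γ' = γ_sat − γ_w while the driving shear stress uses γ_sat:
FS = [c' + γ' z cos²β tanφ'] / [γ_sat z sinβ cosβ]
γ' = 19.3 − 9.81 = 9.49 kN/m³
Numerator = 13.1 + 9.49·5.1·cos²33.2°·tan25.0° = 13.1 + 9.49·5.1·0.7002·0.4663 = 28.902 kPa
Denominator = 19.3·5.1·sin33.2°·cos33.2° = 19.3·5.1·0.5476·0.8368 = 45.099 kPa
FS = 28.902 / 45.099 = 0.641

FS = 0.64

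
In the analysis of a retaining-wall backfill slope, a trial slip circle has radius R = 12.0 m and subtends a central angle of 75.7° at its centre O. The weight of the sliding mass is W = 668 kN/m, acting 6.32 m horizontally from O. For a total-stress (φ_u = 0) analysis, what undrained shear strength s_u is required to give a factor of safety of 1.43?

FS = s_u·L_a·R / (W·d), so s_u = FS·W·d / (L_a·R).
Arc length L_a = R·θ = 12.0·(75.7°·π/180) = 12.0·1.3212 = 15.85 m
s_u = 1.43·668·6.32 / (15.85·12.0) = 6037.1 / 190.25 = 31.73 kPa

s_u = 31.7 kPa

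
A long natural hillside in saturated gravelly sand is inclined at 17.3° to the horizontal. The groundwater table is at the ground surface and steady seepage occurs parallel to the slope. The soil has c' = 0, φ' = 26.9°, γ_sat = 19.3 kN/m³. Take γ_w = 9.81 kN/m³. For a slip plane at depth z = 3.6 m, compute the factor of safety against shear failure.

FS = 0.80

With seepage parallel to the slope and the water table at the surface, the effective normal stress on the slip plane uses the buoyant unit weight γ' = γ_sat − γ_w while the driving shear stress uses γ_sat:
FS = [c' + γ' z cos²β tanφ'] / [γ_sat z sinβ cosβ]
(For c' = 0 this reduces to FS = (γ'/γ_sat)·tanφ'/tanβ.)
γ' = 19.3 − 9.81 = 9.49 kN/m³
Numerator = 0.0 + 9.49·3.6·cos²17.3°·tan26.9° = 0.0 + 9.49·3.6·0.9116·0.5073 = 15.800 kPa
Denominator = 19.3·3.6·sin17.3°·cos17.3° = 19.3·3.6·0.2974·0.9548 = 19.727 kPa
FS = 15.800 / 19.727 = 0.801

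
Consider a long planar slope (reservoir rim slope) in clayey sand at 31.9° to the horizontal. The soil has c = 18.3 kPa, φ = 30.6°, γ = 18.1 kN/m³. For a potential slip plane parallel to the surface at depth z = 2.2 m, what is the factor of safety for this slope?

FS = 1.97

For an infinite slope with a slip plane parallel to the surface (no pore pressure): FS = [c + γz cos²β tanφ] / [γz sinβ cosβ].
γz = 18.1·2.2 = 39.82 kN/m²
Numerator = 18.3 + 39.82·cos²31.9°·tan30.6° = 18.3 + 39.82·0.7208·0.5914 = 35.273 kPa
Denominator = 39.82·sin31.9°·cos31.9° = 39.82·0.5284·0.8490 = 17.864 kPa
FS = 35.273 / 17.864 = 1.975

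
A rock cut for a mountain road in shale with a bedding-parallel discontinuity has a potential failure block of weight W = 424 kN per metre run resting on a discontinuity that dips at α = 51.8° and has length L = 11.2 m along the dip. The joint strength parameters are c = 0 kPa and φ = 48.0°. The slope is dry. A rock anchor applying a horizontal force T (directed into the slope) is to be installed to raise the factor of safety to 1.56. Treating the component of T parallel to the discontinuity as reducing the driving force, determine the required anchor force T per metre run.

Resolving forces along and normal to the sliding plane, with the horizontal anchor force T adding T·sinα to the effective normal force and T·cosα acting up the plane against the driving force:
FS = [cL + (W cosα + T sinα) tanφ] / [W sinα − T cosα]
Without the anchor: N' = 262.2 kN/m, driving T_d = 333.2 kN/m, resisting R = 0·11.2 + 262.2·tan48.0° = 291.2 kN/m, FS = 0.87.
Setting FS = 1.56 and solving for T:
1.56·(333.2 − T cos51.8°) = 291.2 + T sin51.8°·tan48.0°
T·(sin51.8°·tan48.0° + 1.56·cos51.8°) = 1.56·333.2 − 291.2
T·(0.7859·1.1106 + 1.56·0.6184) = 519.8 − 291.2 = 228.6
T·1.8375 = 228.6
T = 124.4 kN/m

T = 124 kN/m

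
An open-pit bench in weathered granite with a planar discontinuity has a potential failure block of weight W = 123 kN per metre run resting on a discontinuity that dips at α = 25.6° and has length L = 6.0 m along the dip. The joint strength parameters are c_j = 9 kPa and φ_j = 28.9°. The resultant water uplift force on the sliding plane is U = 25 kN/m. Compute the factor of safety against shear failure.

FS = 1.91

Resolving the block weight along and normal to the plane and applying the Mohr–Coulomb strength on the joint:
N' = W cosα − U = 123·cos25.6° − 25 = 85.9 kN/m
Driving force T = W sinα = 123·sin25.6° = 53.1 kN/m
Resisting force R = c_j·L + N'·tanφ_j = 9·6.0 + 85.9·tan28.9° = 54.0 + 47.4 = 101.4 kN/m
FS = R / T = 101.4 / 53.1 = 1.909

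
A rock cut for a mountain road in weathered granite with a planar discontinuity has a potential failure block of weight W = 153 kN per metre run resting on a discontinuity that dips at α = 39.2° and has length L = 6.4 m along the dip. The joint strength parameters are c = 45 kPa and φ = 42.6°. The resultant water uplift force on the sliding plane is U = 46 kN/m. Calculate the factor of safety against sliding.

Resolving the block weight along and normal to the plane and applying the Mohr–Coulomb strength on the joint:
N' = W cosα − U = 153·cos39.2° − 46 = 72.6 kN/m
Driving force T = W sinα = 153·sin39.2° = 96.7 kN/m
Resisting force R = c·L + N'·tanφ = 45·6.4 + 72.6·tan42.6° = 288.0 + 66.7 = 354.7 kN/m
FS = R / T = 354.7 / 96.7 = 3.668

FS = 3.67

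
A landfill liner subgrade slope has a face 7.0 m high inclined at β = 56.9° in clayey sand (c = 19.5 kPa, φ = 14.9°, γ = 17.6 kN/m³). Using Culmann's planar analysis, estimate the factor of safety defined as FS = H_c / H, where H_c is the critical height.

FS = 2.00

H_c = (4c/γ) · sinβ cosφ / [1 − cos(β − φ)]
    = (4·19.5/17.6) · sin56.9°·cos14.9° / [1 − cos42.0°]
    = 4.432 · 0.8096 / 0.2569 = 13.97 m
FS = H_c / H = 13.97 / 7.0 = 1.995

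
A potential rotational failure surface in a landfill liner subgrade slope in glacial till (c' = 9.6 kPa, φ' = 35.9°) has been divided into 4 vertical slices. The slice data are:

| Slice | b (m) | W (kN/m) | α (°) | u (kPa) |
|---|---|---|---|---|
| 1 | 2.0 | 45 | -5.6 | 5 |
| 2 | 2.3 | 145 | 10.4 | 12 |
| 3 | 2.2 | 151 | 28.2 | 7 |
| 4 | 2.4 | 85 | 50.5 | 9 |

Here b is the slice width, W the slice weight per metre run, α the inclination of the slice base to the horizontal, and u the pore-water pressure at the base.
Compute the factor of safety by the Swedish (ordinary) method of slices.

FS = 1.94

Ordinary method of slices: FS = Σ[c'·Δl_i + (W_i cosα_i − u_i·Δl_i)·tanφ'] / Σ W_i sinα_i, with Δl_i = b_i / cosα_i.
Slice 1: Δl = 2.0/cos(-5.6°) = 2.010 m; N'_1 = 45·cos(-5.6°) − 5·2.010 = 34.7; c'Δl = 19.29; W sinα = -4.4
Slice 2: Δl = 2.3/cos10.4° = 2.338 m; N'_2 = 145·cos10.4° − 12·2.338 = 114.6; c'Δl = 22.45; W sinα = 26.2
Slice 3: Δl = 2.2/cos28.2° = 2.496 m; N'_3 = 151·cos28.2° − 7·2.496 = 115.6; c'Δl = 23.96; W sinα = 71.4
Slice 4: Δl = 2.4/cos50.5° = 3.773 m; N'_4 = 85·cos50.5° − 9·3.773 = 20.1; c'Δl = 36.22; W sinα = 65.6
Σc'Δl = 101.9 kN/m; ΣN' = 285.0 kN/m; ΣW sinα = 158.7 kN/m
Resisting = 101.9 + 285.0·tan35.9° = 101.9 + 206.3 = 308.2 kN/m
FS = 308.2 / 158.7 = 1.942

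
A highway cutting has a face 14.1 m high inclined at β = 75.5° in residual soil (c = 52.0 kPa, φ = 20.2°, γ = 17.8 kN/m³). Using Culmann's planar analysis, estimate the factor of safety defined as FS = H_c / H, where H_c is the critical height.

H_c = (4c/γ) · sinβ cosφ / [1 − cos(β − φ)]
    = (4·52.0/17.8) · sin75.5°·cos20.2° / [1 − cos55.3°]
    = 11.685 · 0.9086 / 0.4307 = 24.65 m
FS = H_c / H = 24.65 / 14.1 = 1.748

FS = 1.75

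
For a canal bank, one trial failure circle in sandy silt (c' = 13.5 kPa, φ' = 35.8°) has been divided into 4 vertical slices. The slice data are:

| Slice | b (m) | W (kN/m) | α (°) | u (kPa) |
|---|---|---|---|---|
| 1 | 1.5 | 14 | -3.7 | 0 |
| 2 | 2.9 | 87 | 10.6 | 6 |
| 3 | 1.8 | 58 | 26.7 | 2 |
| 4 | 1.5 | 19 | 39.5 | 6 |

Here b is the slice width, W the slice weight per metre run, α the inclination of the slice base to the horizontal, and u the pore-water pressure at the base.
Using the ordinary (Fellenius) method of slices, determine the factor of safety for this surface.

FS = 3.93

Ordinary method of slices: FS = Σ[c'·Δl_i + (W_i cosα_i − u_i·Δl_i)·tanφ'] / Σ W_i sinα_i, with Δl_i = b_i / cosα_i.
Slice 1: Δl = 1.5/cos(-3.7°) = 1.503 m; N'_1 = 14·cos(-3.7°) − 0·1.503 = 14.0; c'Δl = 20.29; W sinα = -0.9
Slice 2: Δl = 2.9/cos10.6° = 2.950 m; N'_2 = 87·cos10.6° − 6·2.950 = 67.8; c'Δl = 39.83; W sinα = 16.0
Slice 3: Δl = 1.8/cos26.7° = 2.015 m; N'_3 = 58·cos26.7° − 2·2.015 = 47.8; c'Δl = 27.20; W sinα = 26.1
Slice 4: Δl = 1.5/cos39.5° = 1.944 m; N'_4 = 19·cos39.5° − 6·1.944 = 3.0; c'Δl = 26.24; W sinα = 12.1
Σc'Δl = 113.6 kN/m; ΣN' = 132.6 kN/m; ΣW sinα = 53.2 kN/m
Resisting = 113.6 + 132.6·tan35.8° = 113.6 + 95.6 = 209.2 kN/m
FS = 209.2 / 53.2 = 3.928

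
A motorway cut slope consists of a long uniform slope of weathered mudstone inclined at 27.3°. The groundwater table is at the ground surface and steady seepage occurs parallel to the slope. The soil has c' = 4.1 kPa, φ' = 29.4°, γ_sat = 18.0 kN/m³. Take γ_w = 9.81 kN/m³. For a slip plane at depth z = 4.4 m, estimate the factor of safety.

With seepage parallel to the slope and the water table at the surface, the effective normal stress on the slip plane uses the buoyant unit weight γ' = γ_sat − γ_w while the driving shear stress uses γ_sat:
FS = [c' + γ' z cos²β tanφ'] / [γ_sat z sinβ cosβ]
γ' = 18.0 − 9.81 = 8.19 kN/m³
Numerator = 4.1 + 8.19·4.4·cos²27.3°·tan29.4° = 4.1 + 8.19·4.4·0.7896·0.5635 = 20.134 kPa
Denominator = 18.0·4.4·sin27.3°·cos27.3° = 18.0·4.4·0.4586·0.8886 = 32.279 kPa
FS = 20.134 / 32.279 = 0.624

FS = 0.62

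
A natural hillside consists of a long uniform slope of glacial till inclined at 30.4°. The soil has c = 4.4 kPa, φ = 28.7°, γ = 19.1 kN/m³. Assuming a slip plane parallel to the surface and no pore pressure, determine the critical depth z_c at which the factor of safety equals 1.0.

z_c = 7.90 m

Setting FS = 1.00 in FS = [c + γz cos²β tanφ] / [γz sinβ cosβ] and solving for z:
z = c / [γ cosβ (FS·sinβ − cosβ·tanφ)]
  = 4.4 / [19.1·cos30.4°·(1.00·sin30.4° − cos30.4°·tan28.7°)]
  = 4.4 / [19.1·0.8625·(1.00·0.5060 − 0.8625·0.5475)]
  = 4.4 / 0.5572 = 7.897 m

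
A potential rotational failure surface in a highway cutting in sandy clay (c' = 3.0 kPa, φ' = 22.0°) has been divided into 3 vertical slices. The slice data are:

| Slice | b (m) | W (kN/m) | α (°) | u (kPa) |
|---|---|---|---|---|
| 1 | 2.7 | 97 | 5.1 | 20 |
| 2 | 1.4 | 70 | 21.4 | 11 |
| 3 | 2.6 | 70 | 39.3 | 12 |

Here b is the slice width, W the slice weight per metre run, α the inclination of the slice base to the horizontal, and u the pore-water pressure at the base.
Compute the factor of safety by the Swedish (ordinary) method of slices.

FS = 0.83

Ordinary method of slices: FS = Σ[c'·Δl_i + (W_i cosα_i − u_i·Δl_i)·tanφ'] / Σ W_i sinα_i, with Δl_i = b_i / cosα_i.
Slice 1: Δl = 2.7/cos5.1° = 2.711 m; N'_1 = 97·cos5.1° − 20·2.711 = 42.4; c'Δl = 8.13; W sinα = 8.6
Slice 2: Δl = 1.4/cos21.4° = 1.504 m; N'_2 = 70·cos21.4° − 11·1.504 = 48.6; c'Δl = 4.51; W sinα = 25.5
Slice 3: Δl = 2.6/cos39.3° = 3.360 m; N'_3 = 70·cos39.3° − 12·3.360 = 13.9; c'Δl = 10.08; W sinα = 44.3
Σc'Δl = 22.7 kN/m; ΣN' = 104.9 kN/m; ΣW sinα = 78.5 kN/m
Resisting = 22.7 + 104.9·tan22.0° = 22.7 + 42.4 = 65.1 kN/m
FS = 65.1 / 78.5 = 0.829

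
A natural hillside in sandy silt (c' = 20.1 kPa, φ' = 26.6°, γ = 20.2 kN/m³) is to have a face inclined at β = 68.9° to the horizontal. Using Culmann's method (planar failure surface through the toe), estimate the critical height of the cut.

H_c = 12.75 m

Culmann's analysis gives the critical failure plane at α_cr = (β + φ')/2 = (68.9 + 26.6)/2 = 47.8°, and the critical height
H_c = (4c'/γ) · sinβ cosφ' / [1 − cos(β − φ')]
    = (4·20.1/20.2) · sin68.9°·cos26.6° / [1 − cos(42.3°)]
    = 3.980 · 0.9330·0.8942 / [1 − 0.7396]
    = 3.980 · 0.8342 / 0.2604
    = 12.75 m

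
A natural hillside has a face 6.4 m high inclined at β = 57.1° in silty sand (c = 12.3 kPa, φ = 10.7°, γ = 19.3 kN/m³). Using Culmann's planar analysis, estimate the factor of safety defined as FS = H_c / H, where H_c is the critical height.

H_c = (4c/γ) · sinβ cosφ / [1 − cos(β − φ)]
    = (4·12.3/19.3) · sin57.1°·cos10.7° / [1 − cos46.4°]
    = 2.549 · 0.8250 / 0.3104 = 6.78 m
FS = H_c / H = 6.78 / 6.4 = 1.059

FS = 1.06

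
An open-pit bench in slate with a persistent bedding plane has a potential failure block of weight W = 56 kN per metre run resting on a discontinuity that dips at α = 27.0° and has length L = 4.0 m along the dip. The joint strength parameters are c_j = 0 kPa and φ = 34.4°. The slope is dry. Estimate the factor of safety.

FS = 1.34

Resolving the block weight along and normal to the plane and applying the Mohr–Coulomb strength on the joint:
N' = W cosα = 56·cos27.0° = 49.9 kN/m
Driving force T = W sinα = 56·sin27.0° = 25.4 kN/m
Resisting force R = c_j·L + N'·tanφ = 0·4.0 + 49.9·tan34.4° = 0.0 + 34.2 = 34.2 kN/m
FS = R / T = 34.2 / 25.4 = 1.344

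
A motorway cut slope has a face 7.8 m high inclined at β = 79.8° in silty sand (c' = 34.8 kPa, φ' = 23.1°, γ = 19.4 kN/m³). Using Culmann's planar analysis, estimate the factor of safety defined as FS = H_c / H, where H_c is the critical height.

FS = 1.85

H_c = (4c'/γ) · sinβ cosφ' / [1 − cos(β − φ')]
    = (4·34.8/19.4) · sin79.8°·cos23.1° / [1 − cos56.7°]
    = 7.175 · 0.9053 / 0.4510 = 14.40 m
FS = H_c / H = 14.40 / 7.8 = 1.847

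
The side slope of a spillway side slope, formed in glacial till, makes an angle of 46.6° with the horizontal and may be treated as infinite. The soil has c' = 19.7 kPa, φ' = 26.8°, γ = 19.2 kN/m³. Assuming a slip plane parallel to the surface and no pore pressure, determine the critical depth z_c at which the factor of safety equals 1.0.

z_c = 3.93 m

Setting FS = 1.00 in FS = [c' + γz cos²β tanφ'] / [γz sinβ cosβ] and solving for z:
z = c' / [γ cosβ (FS·sinβ − cosβ·tanφ')]
  = 19.7 / [19.2·cos46.6°·(1.00·sin46.6° − cos46.6°·tan26.8°)]
  = 19.7 / [19.2·0.6871·(1.00·0.7266 − 0.6871·0.5051)]
  = 19.7 / 5.0064 = 3.935 m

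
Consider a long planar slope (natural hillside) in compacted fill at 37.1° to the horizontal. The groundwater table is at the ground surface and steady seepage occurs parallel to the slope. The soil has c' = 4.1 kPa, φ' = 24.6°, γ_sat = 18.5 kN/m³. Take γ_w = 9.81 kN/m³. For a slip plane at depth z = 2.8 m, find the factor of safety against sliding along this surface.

FS = 0.45

With seepage parallel to the slope and the water table at the surface, the effective normal stress on the slip plane uses the buoyant unit weight γ' = γ_sat − γ_w while the driving shear stress uses γ_sat:
FS = [c' + γ' z cos²β tanφ'] / [γ_sat z sinβ cosβ]
γ' = 18.5 − 9.81 = 8.69 kN/m³
Numerator = 4.1 + 8.69·2.8·cos²37.1°·tan24.6° = 4.1 + 8.69·2.8·0.6361·0.4578 = 11.187 kPa
Denominator = 18.5·2.8·sin37.1°·cos37.1° = 18.5·2.8·0.6032·0.7976 = 24.921 kPa
FS = 11.187 / 24.921 = 0.449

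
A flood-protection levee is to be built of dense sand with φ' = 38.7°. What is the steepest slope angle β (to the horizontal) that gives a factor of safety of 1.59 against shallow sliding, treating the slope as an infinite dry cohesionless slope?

For an infinite dry cohesionless slope FS = tanφ'/tanβ, so tanβ = tanφ' / FS.
tanβ = tan38.7° / 1.59 = 0.8012 / 1.59 = 0.5039
β = arctan(0.5039) = 26.74°

β = 26.7°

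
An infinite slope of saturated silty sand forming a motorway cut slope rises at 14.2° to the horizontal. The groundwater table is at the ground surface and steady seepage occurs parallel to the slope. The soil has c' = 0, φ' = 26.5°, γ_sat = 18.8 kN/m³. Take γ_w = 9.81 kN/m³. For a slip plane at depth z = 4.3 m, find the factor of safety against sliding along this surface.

With seepage parallel to the slope and the water table at the surface, the effective normal stress on the slip plane uses the buoyant unit weight γ' = γ_sat − γ_w while the driving shear stress uses γ_sat:
FS = [c' + γ' z cos²β tanφ'] / [γ_sat z sinβ cosβ]
(For c' = 0 this reduces to FS = (γ'/γ_sat)·tanφ'/tanβ.)
γ' = 18.8 − 9.81 = 8.99 kN/m³
Numerator = 0.0 + 8.99·4.3·cos²14.2°·tan26.5° = 0.0 + 8.99·4.3·0.9398·0.4986 = 18.114 kPa
Denominator = 18.8·4.3·sin14.2°·cos14.2° = 18.8·4.3·0.2453·0.9694 = 19.225 kPa
FS = 18.114 / 19.225 = 0.942

FS = 0.94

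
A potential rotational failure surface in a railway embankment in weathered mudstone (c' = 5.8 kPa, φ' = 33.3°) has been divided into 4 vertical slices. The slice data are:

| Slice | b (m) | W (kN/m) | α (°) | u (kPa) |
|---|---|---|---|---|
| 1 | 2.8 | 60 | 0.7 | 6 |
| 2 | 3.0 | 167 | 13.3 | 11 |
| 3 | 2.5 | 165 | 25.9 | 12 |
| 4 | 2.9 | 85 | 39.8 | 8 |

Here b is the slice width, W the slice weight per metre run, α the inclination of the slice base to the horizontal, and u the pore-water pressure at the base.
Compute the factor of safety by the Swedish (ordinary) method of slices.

FS = 1.71

Ordinary method of slices: FS = Σ[c'·Δl_i + (W_i cosα_i − u_i·Δl_i)·tanφ'] / Σ W_i sinα_i, with Δl_i = b_i / cosα_i.
Slice 1: Δl = 2.8/cos0.7° = 2.800 m; N'_1 = 60·cos0.7° − 6·2.800 = 43.2; c'Δl = 16.24; W sinα = 0.7
Slice 2: Δl = 3.0/cos13.3° = 3.083 m; N'_2 = 167·cos13.3° − 11·3.083 = 128.6; c'Δl = 17.88; W sinα = 38.4
Slice 3: Δl = 2.5/cos25.9° = 2.779 m; N'_3 = 165·cos25.9° − 12·2.779 = 115.1; c'Δl = 16.12; W sinα = 72.1
Slice 4: Δl = 2.9/cos39.8° = 3.775 m; N'_4 = 85·cos39.8° − 8·3.775 = 35.1; c'Δl = 21.89; W sinα = 54.4
Σc'Δl = 72.1 kN/m; ΣN' = 322.0 kN/m; ΣW sinα = 165.6 kN/m
Resisting = 72.1 + 322.0·tan33.3° = 72.1 + 211.5 = 283.6 kN/m
FS = 283.6 / 165.6 = 1.712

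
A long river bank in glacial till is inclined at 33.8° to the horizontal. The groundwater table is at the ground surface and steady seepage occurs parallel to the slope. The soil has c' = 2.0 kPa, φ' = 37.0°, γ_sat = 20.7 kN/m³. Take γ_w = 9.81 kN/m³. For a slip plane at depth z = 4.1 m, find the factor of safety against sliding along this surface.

FS = 0.64

With seepage parallel to the slope and the water table at the surface, the effective normal stress on the slip plane uses the buoyant unit weight γ' = γ_sat − γ_w while the driving shear stress uses γ_sat:
FS = [c' + γ' z cos²β tanφ'] / [γ_sat z sinβ cosβ]
γ' = 20.7 − 9.81 = 10.89 kN/m³
Numerator = 2.0 + 10.89·4.1·cos²33.8°·tan37.0° = 2.0 + 10.89·4.1·0.6905·0.7536 = 25.233 kPa
Denominator = 20.7·4.1·sin33.8°·cos33.8° = 20.7·4.1·0.5563·0.8310 = 39.233 kPa
FS = 25.233 / 39.233 = 0.643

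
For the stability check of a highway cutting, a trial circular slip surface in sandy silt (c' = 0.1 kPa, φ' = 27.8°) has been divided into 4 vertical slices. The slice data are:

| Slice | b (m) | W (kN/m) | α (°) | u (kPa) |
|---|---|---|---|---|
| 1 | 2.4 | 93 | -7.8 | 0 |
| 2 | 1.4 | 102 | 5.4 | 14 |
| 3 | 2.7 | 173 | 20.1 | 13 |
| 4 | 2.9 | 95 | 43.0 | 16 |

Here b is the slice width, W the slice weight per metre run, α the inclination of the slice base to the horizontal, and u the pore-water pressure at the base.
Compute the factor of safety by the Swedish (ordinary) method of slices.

FS = 1.34

Ordinary method of slices: FS = Σ[c'·Δl_i + (W_i cosα_i − u_i·Δl_i)·tanφ'] / Σ W_i sinα_i, with Δl_i = b_i / cosα_i.
Slice 1: Δl = 2.4/cos(-7.8°) = 2.422 m; N'_1 = 93·cos(-7.8°) − 0·2.422 = 92.1; c'Δl = 0.24; W sinα = -12.6
Slice 2: Δl = 1.4/cos5.4° = 1.406 m; N'_2 = 102·cos5.4° − 14·1.406 = 81.9; c'Δl = 0.14; W sinα = 9.6
Slice 3: Δl = 2.7/cos20.1° = 2.875 m; N'_3 = 173·cos20.1° − 13·2.875 = 125.1; c'Δl = 0.29; W sinα = 59.5
Slice 4: Δl = 2.9/cos43.0° = 3.965 m; N'_4 = 95·cos43.0° − 16·3.965 = 6.0; c'Δl = 0.40; W sinα = 64.8
Σc'Δl = 1.1 kN/m; ΣN' = 305.1 kN/m; ΣW sinα = 121.2 kN/m
Resisting = 1.1 + 305.1·tan27.8° = 1.1 + 160.9 = 161.9 kN/m
FS = 161.9 / 121.2 = 1.336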